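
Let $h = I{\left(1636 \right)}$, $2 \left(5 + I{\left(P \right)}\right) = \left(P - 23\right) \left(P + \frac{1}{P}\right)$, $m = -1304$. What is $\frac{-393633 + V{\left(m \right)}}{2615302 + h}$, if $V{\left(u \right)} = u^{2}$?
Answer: $\frac{4275793976}{12874441445} \approx 0.33211$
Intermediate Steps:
$I{\left(P \right)} = -5 + \frac{\left(-23 + P\right) \left(P + \frac{1}{P}\right)}{2}$ ($I{\left(P \right)} = -5 + \frac{\left(P - 23\right) \left(P + \frac{1}{P}\right)}{2} = -5 + \frac{\left(-23 + P\right) \left(P + \frac{1}{P}\right)}{2}$)
$h = \frac{4317173301}{3272}$ ($h = \frac{-23 - 1636 \left(9 - 1636^{2} + 23 \cdot 1636\right)}{2 \cdot 1636} = \frac{1}{2} \cdot \frac{1}{1636} \left(-23 - 1636 \left(9 - 2676496 + 37628\right)\right) = \frac{1}{2} \cdot \frac{1}{1636} \left(-23 - 1636 \left(-2638859\right)\right) = \frac{1}{2} \cdot \frac{1}{1636} \left(-23 + 4317173324\right) = \frac{1}{2} \cdot \frac{1}{1636} \cdot 4317173301 = \frac{4317173301}{3272} \approx 1.3194 \cdot 10^{6}$)
$\frac{-393633 + V{\left(m \right)}}{2615302 + h} = \frac{-393633 + \left(-1304\right)^{2}}{2615302 + \frac{4317173301}{3272}} = \frac{-393633 + 1700416}{\frac{12874441445}{3272}} = 1306783 \cdot \frac{3272}{12874441445} = \frac{4275793976}{12874441445}$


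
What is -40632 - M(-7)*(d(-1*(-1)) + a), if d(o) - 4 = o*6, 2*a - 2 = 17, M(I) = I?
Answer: -80991/2 ≈ -40496.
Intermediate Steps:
a = 19/2 (a = 1 + (½)*17 = 1 + 17/2 = 19/2 ≈ 9.5000)
d(o) = 4 + 6*o (d(o) = 4 + o*6 = 4 + 6*o)
-40632 - M(-7)*(d(-1*(-1)) + a) = -40632 - (-7)*((4 + 6*(-1*(-1))) + 19/2) = -40632 - (-7)*((4 + 6*1) + 19/2) = -40632 - (-7)*((4 + 6) + 19/2) = -40632 - (-7)*(10 + 19/2) = -40632 - (-7)*39/2 = -40632 - 1*(-273/2) = -40632 + 273/2 = -80991/2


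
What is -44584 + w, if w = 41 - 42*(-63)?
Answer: -41897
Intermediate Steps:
w = 2687 (w = 41 + 2646 = 2687)
-44584 + w = -44584 + 2687 = -41897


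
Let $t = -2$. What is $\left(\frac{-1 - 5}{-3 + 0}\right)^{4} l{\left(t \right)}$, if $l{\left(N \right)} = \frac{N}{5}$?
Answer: $- \frac{32}{5} \approx -6.4$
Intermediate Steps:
$l{\left(N \right)} = \frac{N}{5}$ ($l{\left(N \right)} = N \frac{1}{5} = \frac{N}{5}$)
$\left(\frac{-1 - 5}{-3 + 0}\right)^{4} l{\left(t \right)} = \left(\frac{-1 - 5}{-3 + 0}\right)^{4} \cdot \frac{1}{5} \left(-2\right) = \left(- \frac{6}{-3}\right)^{4} \left(- \frac{2}{5}\right) = \left(\left(-6\right) \left(- \frac{1}{3}\right)\right)^{4} \left(- \frac{2}{5}\right) = 2^{4} \left(- \frac{2}{5}\right) = 16 \left(- \frac{2}{5}\right) = - \frac{32}{5}$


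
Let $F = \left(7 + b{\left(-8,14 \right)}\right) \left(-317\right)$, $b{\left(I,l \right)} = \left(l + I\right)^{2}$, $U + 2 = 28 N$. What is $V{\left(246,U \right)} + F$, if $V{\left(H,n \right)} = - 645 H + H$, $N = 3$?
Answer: $-172055$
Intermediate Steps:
$U = 82$ ($U = -2 + 28 \cdot 3 = -2 + 84 = 82$)
$b{\left(I,l \right)} = \left(I + l\right)^{2}$
$V{\left(H,n \right)} = - 644 H$
$F = -13631$ ($F = \left(7 + \left(-8 + 14\right)^{2}\right) \left(-317\right) = \left(7 + 6^{2}\right) \left(-317\right) = \left(7 + 36\right) \left(-317\right) = 43 \left(-317\right) = -13631$)
$V{\left(246,U \right)} + F = \left(-644\right) 246 - 13631 = -158424 - 13631 = -172055$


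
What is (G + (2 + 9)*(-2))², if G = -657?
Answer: 461041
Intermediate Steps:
(G + (2 + 9)*(-2))² = (-657 + (2 + 9)*(-2))² = (-657 + 11*(-2))² = (-657 - 22)² = (-679)² = 461041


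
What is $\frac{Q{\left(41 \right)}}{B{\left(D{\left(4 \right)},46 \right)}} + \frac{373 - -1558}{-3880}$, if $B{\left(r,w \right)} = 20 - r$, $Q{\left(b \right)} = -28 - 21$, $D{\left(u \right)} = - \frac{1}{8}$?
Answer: $- \frac{261693}{89240} \approx -2.9325$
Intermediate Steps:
$D{\left(u \right)} = - \frac{1}{8}$
$Q{\left(b \right)} = -49$
$\frac{Q{\left(41 \right)}}{B{\left(D{\left(4 \right)},46 \right)}} + \frac{373 - -1558}{-3880} = - \frac{49}{20 - - \frac{1}{8}} + \frac{373 - -1558}{-3880} = - \frac{49}{20 + \frac{1}{8}} + \left(373 + 1558\right) \left(- \frac{1}{3880}\right) = - \frac{49}{\frac{161}{8}} + 1931 \left(- \frac{1}{3880}\right) = \left(-49\right) \frac{8}{161} - \frac{1931}{3880} = - \frac{56}{23} - \frac{1931}{3880} = - \frac{261693}{89240}$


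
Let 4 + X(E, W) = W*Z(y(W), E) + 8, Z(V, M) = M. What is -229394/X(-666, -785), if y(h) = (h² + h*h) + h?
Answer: -114697/261407 ≈ -0.43877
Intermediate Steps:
y(h) = h + 2*h² (y(h) = (h² + h²) + h = 2*h² + h = h + 2*h²)
X(E, W) = 4 + E*W (X(E, W) = -4 + (W*E + 8) = -4 + (E*W + 8) = -4 + (8 + E*W) = 4 + E*W)
-229394/X(-666, -785) = -229394/(4 - 666*(-785)) = -229394/(4 + 522810) = -229394/522814 = -229394*1/522814 = -114697/261407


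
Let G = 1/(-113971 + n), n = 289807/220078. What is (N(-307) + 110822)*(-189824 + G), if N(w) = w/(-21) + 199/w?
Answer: -486023705492791830973984/23100724556451 ≈ -2.1039e+10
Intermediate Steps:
n = 289807/220078 (n = 289807*(1/220078) = 289807/220078 ≈ 1.3168)
G = -220078/25082219931 (G = 1/(-113971 + 289807/220078) = 1/(-25082219931/220078) = -220078/25082219931 ≈ -8.7743e-6)
N(w) = 199/w - w/21 (N(w) = w*(-1/21) + 199/w = -w/21 + 199/w = 199/w - w/21)
(N(-307) + 110822)*(-189824 + G) = ((199/(-307) - 1/21*(-307)) + 110822)*(-189824 - 220078/25082219931) = ((199*(-1/307) + 307/21) + 110822)*(-4761207316402222/25082219931) = ((-199/307 + 307/21) + 110822)*(-4761207316402222/25082219931) = (90070/6447 + 110822)*(-4761207316402222/25082219931) = (714559504/6447)*(-4761207316402222/25082219931) = -486023705492791830973984/23100724556451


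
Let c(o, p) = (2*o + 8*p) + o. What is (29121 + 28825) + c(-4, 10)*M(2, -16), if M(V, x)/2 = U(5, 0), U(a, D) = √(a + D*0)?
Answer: 57946 + 136*√5 ≈ 58250.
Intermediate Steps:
U(a, D) = √a (U(a, D) = √(a + 0) = √a)
M(V, x) = 2*√5
c(o, p) = 3*o + 8*p
(29121 + 28825) + c(-4, 10)*M(2, -16) = (29121 + 28825) + (3*(-4) + 8*10)*(2*√5) = 57946 + (-12 + 80)*(2*√5) = 57946 + 68*(2*√5) = 57946 + 136*√5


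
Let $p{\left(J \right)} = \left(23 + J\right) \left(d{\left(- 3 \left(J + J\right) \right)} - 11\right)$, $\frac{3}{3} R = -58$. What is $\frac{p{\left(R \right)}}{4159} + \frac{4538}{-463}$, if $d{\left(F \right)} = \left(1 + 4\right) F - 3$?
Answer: $- \frac{46843372}{1925617} \approx -24.326$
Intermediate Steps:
$R = -58$
$d{\left(F \right)} = -3 + 5 F$ ($d{\left(F \right)} = 5 F - 3 = -3 + 5 F$)
$p{\left(J \right)} = \left(-14 - 30 J\right) \left(23 + J\right)$ ($p{\left(J \right)} = \left(23 + J\right) \left(\left(-3 + 5 \left(- 3 \left(J + J\right)\right)\right) - 11\right) = \left(23 + J\right) \left(\left(-3 + 5 \left(- 3 \cdot 2 J\right)\right) - 11\right) = \left(23 + J\right) \left(\left(-3 + 5 \left(- 6 J\right)\right) - 11\right) = \left(23 + J\right) \left(\left(-3 - 30 J\right) - 11\right) = \left(23 + J\right) \left(-14 - 30 J\right) = \left(-14 - 30 J\right) \left(23 + J\right)$)
$\frac{p{\left(R \right)}}{4159} + \frac{4538}{-463} = \frac{-322 - -40832 - 30 \left(-58\right)^{2}}{4159} + \frac{4538}{-463} = \left(-322 + 40832 - 100920\right) \frac{1}{4159} + 4538 \left(- \frac{1}{463}\right) = \left(-322 + 40832 - 100920\right) \frac{1}{4159} - \frac{4538}{463} = \left(-60410\right) \frac{1}{4159} - \frac{4538}{463} = - \frac{60410}{4159} - \frac{4538}{463} = - \frac{46843372}{1925617}$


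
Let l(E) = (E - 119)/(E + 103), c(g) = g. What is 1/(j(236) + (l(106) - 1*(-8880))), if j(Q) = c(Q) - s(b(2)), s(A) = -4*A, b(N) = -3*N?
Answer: 209/1900215 ≈ 0.00010999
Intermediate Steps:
l(E) = (-119 + E)/(103 + E)
j(Q) = -24 + Q (j(Q) = Q - (-4)*(-3*2) = Q - (-4)*(-6) = Q - 1*24 = Q - 24 = -24 + Q)
1/(j(236) + (l(106) - 1*(-8880))) = 1/((-24 + 236) + ((-119 + 106)/(103 + 106) - 1*(-8880))) = 1/(212 + (-13/209 + 8880)) = 1/(212 + 1855907/209) = 1/(1900215/209) = 209/1900215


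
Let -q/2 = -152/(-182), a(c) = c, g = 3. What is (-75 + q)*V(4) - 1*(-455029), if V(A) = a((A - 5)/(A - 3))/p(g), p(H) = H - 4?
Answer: 41400662/91 ≈ 4.5495e+5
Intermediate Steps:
p(H) = -4 + H
q = -152/91 (q = -(-304)/(-182) = -(-304)*(-1)/182 = -2*76/91 = -152/91 ≈ -1.6703)
V(A) = -(-5 + A)/(-3 + A) (V(A) = ((A - 5)/(A - 3))/(-4 + 3) = ((-5 + A)/(-3 + A))/(-1) = ((-5 + A)/(-3 + A))*(-1) = -(-5 + A)/(-3 + A))
(-75 + q)*V(4) - 1*(-455029) = (-75 - 152/91)*((5 - 1*4)/(-3 + 4)) - 1*(-455029) = -6977*(5 - 4)/(91*1) + 455029 = -6977/91 + 455029 = 41400662/91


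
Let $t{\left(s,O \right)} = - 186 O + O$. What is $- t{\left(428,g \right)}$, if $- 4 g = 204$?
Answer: $-9435$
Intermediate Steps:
$g = -51$ ($g = \left(- \frac{1}{4}\right) 204 = -51$)
$t{\left(s,O \right)} = - 185 O$
$- t{\left(428,g \right)} = - \left(-185\right) \left(-51\right) = \left(-1\right) 9435 = -9435$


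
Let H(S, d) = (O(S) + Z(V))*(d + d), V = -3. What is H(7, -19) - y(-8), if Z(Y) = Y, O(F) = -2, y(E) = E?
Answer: 198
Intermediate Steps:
H(S, d) = -10*d (H(S, d) = (-2 - 3)*(d + d) = -10*d)
H(7, -19) - y(-8) = -10*(-19) - 1*(-8) = 190 + 8 = 198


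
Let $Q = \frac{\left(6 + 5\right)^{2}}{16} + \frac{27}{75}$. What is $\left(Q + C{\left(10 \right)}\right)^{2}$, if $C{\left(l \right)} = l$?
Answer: $\frac{51394561}{160000} \approx 321.22$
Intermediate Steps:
$Q = \frac{3169}{400}$ ($Q = 11^{2} \cdot \frac{1}{16} + 27 \cdot \frac{1}{75} = 121 \cdot \frac{1}{16} + \frac{9}{25} = \frac{121}{16} + \frac{9}{25} = \frac{3169}{400} \approx 7.9225$)
$\left(Q + C{\left(10 \right)}\right)^{2} = \left(\frac{3169}{400} + 10\right)^{2} = \left(\frac{7169}{400}\right)^{2} = \frac{51394561}{160000}$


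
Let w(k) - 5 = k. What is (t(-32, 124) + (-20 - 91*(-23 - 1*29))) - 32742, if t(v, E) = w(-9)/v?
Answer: -224239/8 ≈ -28030.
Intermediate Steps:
w(k) = 5 + k
t(v, E) = -4/v (t(v, E) = (5 - 9)/v = -4/v)
(t(-32, 124) + (-20 - 91*(-23 - 1*29))) - 32742 = (-4/(-32) + (-20 - 91*(-23 - 1*29))) - 32742 = (-4*(-1/32) + (-20 - 91*(-23 - 29))) - 32742 = (1/8 + (-20 - 91*(-52))) - 32742 = (1/8 + (-20 + 4732)) - 32742 = (1/8 + 4712) - 32742 = 37697/8 - 32742 = -224239/8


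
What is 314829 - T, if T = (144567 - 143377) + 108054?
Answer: 205585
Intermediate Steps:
T = 109244 (T = 1190 + 108054 = 109244)
314829 - T = 314829 - 1*109244 = 314829 - 109244 = 205585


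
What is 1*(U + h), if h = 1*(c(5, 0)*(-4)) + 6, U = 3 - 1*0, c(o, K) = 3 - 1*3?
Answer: 9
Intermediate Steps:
c(o, K) = 0 (c(o, K) = 3 - 3 = 0)
U = 3 (U = 3 + 0 = 3)
h = 6 (h = 1*(0*(-4)) + 6 = 1*0 + 6 = 0 + 6 = 6)
1*(U + h) = 1*(3 + 6) = 1*9 = 9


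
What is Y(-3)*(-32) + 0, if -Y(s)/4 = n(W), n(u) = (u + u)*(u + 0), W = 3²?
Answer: 20736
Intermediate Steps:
W = 9
n(u) = 2*u² (n(u) = (2*u)*u = 2*u²)
Y(s) = -648 (Y(s) = -8*9² = -8*81 = -4*162 = -648)
Y(-3)*(-32) + 0 = -648*(-32) + 0 = 20736 + 0 = 20736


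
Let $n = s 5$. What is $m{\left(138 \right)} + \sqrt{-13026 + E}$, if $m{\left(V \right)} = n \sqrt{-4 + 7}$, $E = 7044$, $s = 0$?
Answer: $i \sqrt{5982} \approx 77.343 i$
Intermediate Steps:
$n = 0$ ($n = 0 \cdot 5 = 0$)
$m{\left(V \right)} = 0$ ($m{\left(V \right)} = 0 \sqrt{-4 + 7} = 0 \sqrt{3} = 0$)
$m{\left(138 \right)} + \sqrt{-13026 + E} = 0 + \sqrt{-13026 + 7044} = 0 + \sqrt{-5982} = 0 + i \sqrt{5982} = i \sqrt{5982}$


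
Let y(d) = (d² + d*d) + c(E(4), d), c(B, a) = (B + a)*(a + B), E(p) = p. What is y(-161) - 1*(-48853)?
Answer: 125344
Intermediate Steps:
c(B, a) = (B + a)² (c(B, a) = (B + a)*(B + a) = (B + a)²)
y(d) = (4 + d)² + 2*d² (y(d) = (d² + d*d) + (4 + d)² = (d² + d²) + (4 + d)² = 2*d² + (4 + d)² = (4 + d)² + 2*d²)
y(-161) - 1*(-48853) = ((4 - 161)² + 2*(-161)²) - 1*(-48853) = ((-157)² + 2*25921) + 48853 = (24649 + 51842) + 48853 = 76491 + 48853 = 125344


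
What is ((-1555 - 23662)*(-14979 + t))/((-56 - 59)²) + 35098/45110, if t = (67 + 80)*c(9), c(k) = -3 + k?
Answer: 1603634962144/59657975 ≈ 26880.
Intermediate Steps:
t = 882 (t = (67 + 80)*(-3 + 9) = 147*6 = 882)
((-1555 - 23662)*(-14979 + t))/((-56 - 59)²) + 35098/45110 = ((-1555 - 23662)*(-14979 + 882))/((-56 - 59)²) + 35098/45110 = (-25217*(-14097))/((-115)²) + 35098*(1/45110) = 355484049/13225 + 17549/22555 = 1603634962144/59657975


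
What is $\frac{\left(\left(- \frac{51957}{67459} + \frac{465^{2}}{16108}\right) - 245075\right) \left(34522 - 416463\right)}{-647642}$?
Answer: $- \frac{631725652687864361}{4371099063784} \approx -1.4452 \cdot 10^{5}$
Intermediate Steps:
$\frac{\left(\left(- \frac{51957}{67459} + \frac{465^{2}}{16108}\right) - 245075\right) \left(34522 - 416463\right)}{-647642} = \left(\left(\left(-51957\right) \frac{1}{67459} + 216225 \cdot \frac{1}{16108}\right) - 245075\right) \left(-381941\right) \left(- \frac{1}{647642}\right) = \left(\left(- \frac{2259}{2933} + \frac{216225}{16108}\right) - 245075\right) \left(-381941\right) \left(- \frac{1}{647642}\right) = \left(\frac{597799953}{47244764} - 245075\right) \left(-381941\right) \left(- \frac{1}{647642}\right) = \left(- \frac{11577912737347}{47244764}\right) \left(-381941\right) \left(- \frac{1}{647642}\right) = \frac{631725652687864361}{6749252} \left(- \frac{1}{647642}\right) = - \frac{631725652687864361}{4371099063784}$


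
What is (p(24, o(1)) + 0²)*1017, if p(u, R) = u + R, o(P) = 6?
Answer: 30510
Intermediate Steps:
p(u, R) = R + u
(p(24, o(1)) + 0²)*1017 = ((6 + 24) + 0²)*1017 = (30 + 0)*1017 = 30*1017 = 30510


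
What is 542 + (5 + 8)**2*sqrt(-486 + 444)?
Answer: 542 + 169*I*sqrt(42) ≈ 542.0 + 1095.2*I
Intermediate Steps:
542 + (5 + 8)**2*sqrt(-486 + 444) = 542 + 13**2*sqrt(-42) = 542 + 169*(I*sqrt(42)) = 542 + 169*I*sqrt(42)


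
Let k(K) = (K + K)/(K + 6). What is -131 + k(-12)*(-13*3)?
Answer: -287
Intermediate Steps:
k(K) = 2*K/(6 + K) (k(K) = (2*K)/(6 + K) = 2*K/(6 + K))
-131 + k(-12)*(-13*3) = -131 + (2*(-12)/(6 - 12))*(-13*3) = -131 + (2*(-12)/(-6))*(-39) = -131 + (2*(-12)*(-⅙))*(-39) = -131 + 4*(-39) = -131 - 156 = -287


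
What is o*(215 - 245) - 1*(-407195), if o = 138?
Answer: 403055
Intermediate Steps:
o*(215 - 245) - 1*(-407195) = 138*(215 - 245) - 1*(-407195) = 138*(-30) + 407195 = -4140 + 407195 = 403055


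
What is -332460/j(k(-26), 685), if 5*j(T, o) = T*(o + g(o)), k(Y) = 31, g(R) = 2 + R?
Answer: -415575/10633 ≈ -39.083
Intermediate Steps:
j(T, o) = T*(2 + 2*o)/5 (j(T, o) = (T*(o + (2 + o)))/5 = (T*(2 + 2*o))/5 = T*(2 + 2*o)/5)
-332460/j(k(-26), 685) = -332460*5/(62*(1 + 685)) = -332460/((⅖)*31*686) = -332460/42532/5 = -332460*5/42532 = -415575/10633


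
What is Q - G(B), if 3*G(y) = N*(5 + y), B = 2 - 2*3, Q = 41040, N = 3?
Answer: 41039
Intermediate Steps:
B = -4 (B = 2 - 6 = -4)
G(y) = 5 + y (G(y) = (3*(5 + y))/3 = (15 + 3*y)/3 = 5 + y)
Q - G(B) = 41040 - (5 - 4) = 41040 - 1*1 = 41040 - 1 = 41039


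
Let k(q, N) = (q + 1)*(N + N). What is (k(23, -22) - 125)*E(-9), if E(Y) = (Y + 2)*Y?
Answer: -74403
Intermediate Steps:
k(q, N) = 2*N*(1 + q) (k(q, N) = (1 + q)*(2*N) = 2*N*(1 + q))
E(Y) = Y*(2 + Y) (E(Y) = (2 + Y)*Y = Y*(2 + Y))
(k(23, -22) - 125)*E(-9) = (2*(-22)*(1 + 23) - 125)*(-9*(2 - 9)) = (2*(-22)*24 - 125)*(-9*(-7)) = (-1056 - 125)*63 = -1181*63 = -74403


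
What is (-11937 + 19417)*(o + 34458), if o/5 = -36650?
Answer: -1112964160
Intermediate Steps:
o = -183250 (o = 5*(-36650) = -183250)
(-11937 + 19417)*(o + 34458) = (-11937 + 19417)*(-183250 + 34458) = 7480*(-148792) = -1112964160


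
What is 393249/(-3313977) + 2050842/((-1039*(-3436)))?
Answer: 898757119273/1971818524318 ≈ 0.45580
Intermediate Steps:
393249/(-3313977) + 2050842/((-1039*(-3436))) = 393249*(-1/3313977) + 2050842/3570004 = -131083/1104659 + 2050842*(1/3570004) = -131083/1104659 + 1025421/1785002 = 898757119273/1971818524318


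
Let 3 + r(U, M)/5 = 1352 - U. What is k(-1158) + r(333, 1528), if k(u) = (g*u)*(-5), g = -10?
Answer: -52820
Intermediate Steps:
k(u) = 50*u (k(u) = -10*u*(-5) = 50*u)
r(U, M) = 6745 - 5*U (r(U, M) = -15 + 5*(1352 - U) = -15 + (6760 - 5*U) = 6745 - 5*U)
k(-1158) + r(333, 1528) = 50*(-1158) + (6745 - 5*333) = -57900 + (6745 - 1665) = -57900 + 5080 = -52820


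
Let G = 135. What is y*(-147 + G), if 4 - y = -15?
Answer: -228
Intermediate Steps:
y = 19 (y = 4 - 1*(-15) = 4 + 15 = 19)
y*(-147 + G) = 19*(-147 + 135) = 19*(-12) = -228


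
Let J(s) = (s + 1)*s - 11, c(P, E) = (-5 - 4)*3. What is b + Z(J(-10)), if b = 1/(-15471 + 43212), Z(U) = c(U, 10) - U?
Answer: -2940545/27741 ≈ -106.00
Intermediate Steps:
c(P, E) = -27 (c(P, E) = -9*3 = -27)
J(s) = -11 + s*(1 + s) (J(s) = (1 + s)*s - 11 = s*(1 + s) - 11 = -11 + s*(1 + s))
Z(U) = -27 - U
b = 1/27741 ≈ 3.6048e-5
b + Z(J(-10)) = 1/27741 + (-27 - (-11 - 10 + (-10)²)) = 1/27741 + (-27 - (-11 - 10 + 100)) = 1/27741 + (-27 - 1*79) = 1/27741 + (-27 - 79) = 1/27741 - 106 = -2940545/27741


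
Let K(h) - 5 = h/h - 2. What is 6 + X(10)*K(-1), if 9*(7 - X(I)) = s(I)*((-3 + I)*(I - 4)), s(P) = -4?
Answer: 326/3 ≈ 108.67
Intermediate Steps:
K(h) = 4 (K(h) = 5 + (h/h - 2) = 5 + (1 - 2) = 5 - 1 = 4)
X(I) = 7 + 4*(-4 + I)*(-3 + I)/9 (X(I) = 7 - (-4)*(-3 + I)*(I - 4)/9 = 7 - (-4)*(-3 + I)*(-4 + I)/9 = 7 - (-4)*(-4 + I)*(-3 + I)/9 = 7 + 4*(-4 + I)*(-3 + I)/9)
6 + X(10)*K(-1) = 6 + (37/3 - 28/9*10 + (4/9)*10**2)*4 = 6 + (37/3 - 280/9 + (4/9)*100)*4 = 6 + (37/3 - 280/9 + 400/9)*4 = 6 + (77/3)*4 = 6 + 308/3 = 326/3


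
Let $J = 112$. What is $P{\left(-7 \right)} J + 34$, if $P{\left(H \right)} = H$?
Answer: $-750$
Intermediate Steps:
$P{\left(-7 \right)} J + 34 = \left(-7\right) 112 + 34 = -784 + 34 = -750$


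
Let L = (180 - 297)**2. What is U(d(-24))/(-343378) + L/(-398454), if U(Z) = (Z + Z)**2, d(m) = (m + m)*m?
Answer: -50472859293/3257627086 ≈ -15.494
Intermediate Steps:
d(m) = 2*m**2 (d(m) = (2*m)*m = 2*m**2)
U(Z) = 4*Z**2 (U(Z) = (2*Z)**2 = 4*Z**2)
L = 13689 (L = (-117)**2 = 13689)
U(d(-24))/(-343378) + L/(-398454) = (4*(2*(-24)**2)**2)/(-343378) + 13689/(-398454) = (4*(2*576)**2)*(-1/343378) + 13689*(-1/398454) = (4*1152**2)*(-1/343378) - 4563/132818 = (4*1327104)*(-1/343378) - 4563/132818 = 5308416*(-1/343378) - 4563/132818 = -2654208/171689 - 4563/132818 = -50472859293/3257627086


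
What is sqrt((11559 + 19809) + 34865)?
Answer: sqrt(66233) ≈ 257.36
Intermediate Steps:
sqrt((11559 + 19809) + 34865) = sqrt(31368 + 34865) = sqrt(66233)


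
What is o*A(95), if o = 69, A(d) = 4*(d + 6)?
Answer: 27876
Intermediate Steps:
A(d) = 24 + 4*d (A(d) = 4*(6 + d) = 24 + 4*d)
o*A(95) = 69*(24 + 4*95) = 69*(24 + 380) = 69*404 = 27876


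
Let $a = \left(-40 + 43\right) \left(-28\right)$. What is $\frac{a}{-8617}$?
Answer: $\frac{12}{1231} \approx 0.0097482$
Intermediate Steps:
$a = -84$ ($a = 3 \left(-28\right) = -84$)
$\frac{a}{-8617} = - \frac{84}{-8617} = \left(-84\right) \left(- \frac{1}{8617}\right) = \frac{12}{1231}$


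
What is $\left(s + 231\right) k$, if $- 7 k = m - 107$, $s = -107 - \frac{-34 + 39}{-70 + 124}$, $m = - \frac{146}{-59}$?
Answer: $\frac{5894771}{3186} \approx 1850.2$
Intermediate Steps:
$m = \frac{146}{59}$ ($m = \left(-146\right) \left(- \frac{1}{59}\right) = \frac{146}{59} \approx 2.4746$)
$s = - \frac{5783}{54}$ ($s = -107 - \frac{5}{54} = - \frac{5783}{54} \approx -107.09$)
$k = \frac{881}{59}$ ($k = - \frac{\frac{146}{59} - 107}{7} = \left(- \frac{1}{7}\right) \left(- \frac{6167}{59}\right) = \frac{881}{59} \approx 14.932$)
$\left(s + 231\right) k = \left(- \frac{5783}{54} + 231\right) \frac{881}{59} = \frac{6691}{54} \cdot \frac{881}{59} = \frac{5894771}{3186}$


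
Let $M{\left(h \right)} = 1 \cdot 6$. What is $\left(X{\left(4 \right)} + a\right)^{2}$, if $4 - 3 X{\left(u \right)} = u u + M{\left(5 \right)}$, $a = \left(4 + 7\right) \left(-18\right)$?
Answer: $41616$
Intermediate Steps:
$M{\left(h \right)} = 6$
$a = -198$ ($a = 11 \left(-18\right) = -198$)
$X{\left(u \right)} = - \frac{2}{3} - \frac{u^{2}}{3}$ ($X{\left(u \right)} = \frac{4}{3} - \frac{u u + 6}{3} = \frac{4}{3} - \frac{u^{2} + 6}{3} = \frac{4}{3} - \frac{6 + u^{2}}{3} = \frac{4}{3} - \left(2 + \frac{u^{2}}{3}\right) = - \frac{2}{3} - \frac{u^{2}}{3}$)
$\left(X{\left(4 \right)} + a\right)^{2} = \left(\left(- \frac{2}{3} - \frac{4^{2}}{3}\right) - 198\right)^{2} = \left(\left(- \frac{2}{3} - \frac{16}{3}\right) - 198\right)^{2} = \left(-6 - 198\right)^{2} = \left(-204\right)^{2} = 41616$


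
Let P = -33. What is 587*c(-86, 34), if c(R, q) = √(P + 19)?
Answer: 587*I*√14 ≈ 2196.4*I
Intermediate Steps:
c(R, q) = I*√14 (c(R, q) = √(-33 + 19) = √(-14) = I*√14)
587*c(-86, 34) = 587*(I*√14) = 587*I*√14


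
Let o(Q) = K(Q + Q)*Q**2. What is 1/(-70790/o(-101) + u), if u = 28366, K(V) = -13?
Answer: 132613/3761771148 ≈ 3.5253e-5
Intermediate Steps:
o(Q) = -13*Q**2
1/(-70790/o(-101) + u) = 1/(-70790/((-13*(-101)**2)) + 28366) = 1/(-70790/((-13*10201)) + 28366) = 1/(-70790/(-132613) + 28366) = 1/(-70790*(-1/132613) + 28366) = 1/(70790/132613 + 28366) = 1/(3761771148/132613) = 132613/3761771148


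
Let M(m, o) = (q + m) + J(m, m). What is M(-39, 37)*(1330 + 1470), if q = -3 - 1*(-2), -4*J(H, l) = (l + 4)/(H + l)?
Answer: -4380250/39 ≈ -1.1231e+5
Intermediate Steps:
J(H, l) = -(4 + l)/(4*(H + l)) (J(H, l) = -(l + 4)/(4*(H + l)) = -(4 + l)/(4*(H + l)))
q = -1 (q = -3 + 2 = -1)
M(m, o) = -1 + m + (-1 - m/4)/(2*m) (M(m, o) = (-1 + m) + (-1 - m/4)/(m + m) = (-1 + m) + (-1 - m/4)/((2*m)) = (-1 + m) + (1/(2*m))*(-1 - m/4) = (-1 + m) + (-1 - m/4)/(2*m) = -1 + m + (-1 - m/4)/(2*m))
M(-39, 37)*(1330 + 1470) = (-9/8 - 39 - ½/(-39))*(1330 + 1470) = (-9/8 - 39 - ½*(-1/39))*2800 = (-9/8 - 39 + 1/78)*2800 = -12515/312*2800 = -4380250/39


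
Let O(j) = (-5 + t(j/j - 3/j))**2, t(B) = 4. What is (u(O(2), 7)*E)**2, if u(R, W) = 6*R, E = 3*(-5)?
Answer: 8100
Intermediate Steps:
O(j) = 1 (O(j) = (-5 + 4)**2 = (-1)**2 = 1)
E = -15
(u(O(2), 7)*E)**2 = ((6*1)*(-15))**2 = (6*(-15))**2 = (-90)**2 = 8100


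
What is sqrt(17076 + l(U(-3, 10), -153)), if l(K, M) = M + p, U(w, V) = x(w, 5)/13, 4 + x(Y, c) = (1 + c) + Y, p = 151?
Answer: sqrt(17074) ≈ 130.67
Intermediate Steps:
x(Y, c) = -3 + Y + c (x(Y, c) = -4 + ((1 + c) + Y) = -4 + (1 + Y + c) = -3 + Y + c)
U(w, V) = 2/13 + w/13 (U(w, V) = (-3 + w + 5)/13 = (2 + w)*(1/13) = 2/13 + w/13)
l(K, M) = 151 + M (l(K, M) = M + 151 = 151 + M)
sqrt(17076 + l(U(-3, 10), -153)) = sqrt(17076 + (151 - 153)) = sqrt(17076 - 2) = sqrt(17074)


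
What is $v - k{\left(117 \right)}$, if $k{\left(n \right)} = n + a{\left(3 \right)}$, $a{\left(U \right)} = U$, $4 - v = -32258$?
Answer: $32142$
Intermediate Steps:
$v = 32262$ ($v = 4 - -32258 = 4 + 32258 = 32262$)
$k{\left(n \right)} = 3 + n$ ($k{\left(n \right)} = n + 3 = 3 + n$)
$v - k{\left(117 \right)} = 32262 - \left(3 + 117\right) = 32262 - 120 = 32142$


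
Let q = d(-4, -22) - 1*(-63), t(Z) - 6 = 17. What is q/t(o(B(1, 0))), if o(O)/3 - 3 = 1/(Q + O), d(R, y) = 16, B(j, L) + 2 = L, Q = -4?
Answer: 79/23 ≈ 3.4348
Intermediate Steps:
B(j, L) = -2 + L
o(O) = 9 + 3/(-4 + O)
t(Z) = 23 (t(Z) = 6 + 17 = 23)
q = 79 (q = 16 - 1*(-63) = 16 + 63 = 79)
q/t(o(B(1, 0))) = 79/23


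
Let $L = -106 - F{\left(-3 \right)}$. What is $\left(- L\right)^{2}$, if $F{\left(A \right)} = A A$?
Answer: $13225$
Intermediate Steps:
$F{\left(A \right)} = A^{2}$
$L = -115$ ($L = -106 - \left(-3\right)^{2} = -106 - 9 = -115$)
$\left(- L\right)^{2} = \left(\left(-1\right) \left(-115\right)\right)^{2} = 115^{2} = 13225$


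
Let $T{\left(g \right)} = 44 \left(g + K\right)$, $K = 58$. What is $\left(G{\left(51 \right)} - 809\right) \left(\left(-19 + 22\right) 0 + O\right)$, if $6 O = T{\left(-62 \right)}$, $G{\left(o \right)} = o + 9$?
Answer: $\frac{65912}{3} \approx 21971.0$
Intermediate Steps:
$T{\left(g \right)} = 2552 + 44 g$ ($T{\left(g \right)} = 44 \left(g + 58\right) = 44 \left(58 + g\right) = 2552 + 44 g$)
$G{\left(o \right)} = 9 + o$
$O = - \frac{88}{3}$ ($O = \frac{2552 + 44 \left(-62\right)}{6} = \frac{2552 - 2728}{6} = \frac{1}{6} \left(-176\right) = - \frac{88}{3} \approx -29.333$)
$\left(G{\left(51 \right)} - 809\right) \left(\left(-19 + 22\right) 0 + O\right) = \left(\left(9 + 51\right) - 809\right) \left(\left(-19 + 22\right) 0 - \frac{88}{3}\right) = \left(60 - 809\right) \left(3 \cdot 0 - \frac{88}{3}\right) = - 749 \left(0 - \frac{88}{3}\right) = \left(-749\right) \left(- \frac{88}{3}\right) = \frac{65912}{3}$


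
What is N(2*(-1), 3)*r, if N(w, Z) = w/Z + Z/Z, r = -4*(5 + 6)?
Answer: -44/3 ≈ -14.667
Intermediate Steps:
r = -44 (r = -4*11 = -44)
N(w, Z) = 1 + w/Z (N(w, Z) = w/Z + 1 = 1 + w/Z)
N(2*(-1), 3)*r = ((3 + 2*(-1))/3)*(-44) = ((3 - 2)/3)*(-44) = ((⅓)*1)*(-44) = (⅓)*(-44) = -44/3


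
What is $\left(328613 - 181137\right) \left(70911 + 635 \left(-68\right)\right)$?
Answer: $4089656956$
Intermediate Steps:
$\left(328613 - 181137\right) \left(70911 + 635 \left(-68\right)\right) = 147476 \left(70911 - 43180\right) = 147476 \cdot 27731 = 4089656956$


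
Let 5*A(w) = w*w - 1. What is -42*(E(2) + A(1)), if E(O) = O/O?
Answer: -42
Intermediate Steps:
E(O) = 1
A(w) = -⅕ + w²/5 (A(w) = (w*w - 1)/5 = (w² - 1)/5 = (-1 + w²)/5 = -⅕ + w²/5)
-42*(E(2) + A(1)) = -42*(1 + (-⅕ + (⅕)*1²)) = -42*(1 + (-⅕ + (⅕)*1)) = -42*(1 + (-⅕ + ⅕)) = -42*(1 + 0) = -42*1 = -42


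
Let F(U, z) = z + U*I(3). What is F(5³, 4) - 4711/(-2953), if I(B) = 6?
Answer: 2231273/2953 ≈ 755.60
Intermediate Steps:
F(U, z) = z + 6*U (F(U, z) = z + U*6 = z + 6*U)
F(5³, 4) - 4711/(-2953) = (4 + 6*5³) - 4711/(-2953) = (4 + 6*125) - 4711*(-1/2953) = (4 + 750) + 4711/2953 = 754 + 4711/2953 = 2231273/2953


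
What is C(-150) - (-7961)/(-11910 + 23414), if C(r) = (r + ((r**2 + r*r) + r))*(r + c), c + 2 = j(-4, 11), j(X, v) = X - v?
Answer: -85876201639/11504 ≈ -7.4649e+6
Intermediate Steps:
c = -17 (c = -2 + (-4 - 1*11) = -2 + (-4 - 11) = -2 - 15 = -17)
C(r) = (-17 + r)*(2*r + 2*r**2) (C(r) = (r + ((r**2 + r*r) + r))*(r - 17) = (r + ((r**2 + r**2) + r))*(-17 + r) = (r + (2*r**2 + r))*(-17 + r) = (r + (r + 2*r**2))*(-17 + r) = (2*r + 2*r**2)*(-17 + r) = (-17 + r)*(2*r + 2*r**2))
C(-150) - (-7961)/(-11910 + 23414) = 2*(-150)*(-17 + (-150)**2 - 16*(-150)) - (-7961)/(-11910 + 23414) = 2*(-150)*(-17 + 22500 + 2400) - (-7961)/11504 = 2*(-150)*24883 - (-7961)/11504 = -7464900 - 1*(-7961/11504) = -7464900 + 7961/11504 = -85876201639/11504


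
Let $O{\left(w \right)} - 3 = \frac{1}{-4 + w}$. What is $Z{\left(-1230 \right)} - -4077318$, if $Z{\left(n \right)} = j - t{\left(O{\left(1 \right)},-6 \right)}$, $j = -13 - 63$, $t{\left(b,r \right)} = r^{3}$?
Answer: $4077458$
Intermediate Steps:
$O{\left(w \right)} = 3 + \frac{1}{-4 + w}$
$j = -76$ ($j = -13 - 63 = -76$)
$Z{\left(n \right)} = 140$ ($Z{\left(n \right)} = -76 - \left(-6\right)^{3} = -76 - -216 = -76 + 216 = 140$)
$Z{\left(-1230 \right)} - -4077318 = 140 - -4077318 = 140 + 4077318 = 4077458$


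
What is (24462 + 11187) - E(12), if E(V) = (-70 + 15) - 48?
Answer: 35752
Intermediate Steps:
E(V) = -103 (E(V) = -55 - 48 = -103)
(24462 + 11187) - E(12) = (24462 + 11187) - 1*(-103) = 35649 + 103 = 35752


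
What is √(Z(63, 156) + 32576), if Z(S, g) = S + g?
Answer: √32795 ≈ 181.09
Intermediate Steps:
√(Z(63, 156) + 32576) = √((63 + 156) + 32576) = √(219 + 32576) = √32795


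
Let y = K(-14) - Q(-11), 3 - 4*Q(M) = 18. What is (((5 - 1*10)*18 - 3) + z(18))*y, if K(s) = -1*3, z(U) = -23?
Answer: -87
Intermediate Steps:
Q(M) = -15/4 (Q(M) = ¾ - ¼*18 = ¾ - 9/2 = -15/4)
K(s) = -3
y = ¾ (y = -3 - 1*(-15/4) = -3 + 15/4 = ¾ ≈ 0.75000)
(((5 - 1*10)*18 - 3) + z(18))*y = (((5 - 1*10)*18 - 3) - 23)*(¾) = (((5 - 10)*18 - 3) - 23)*(¾) = ((-5*18 - 3) - 23)*(¾) = ((-90 - 3) - 23)*(¾) = (-93 - 23)*(¾) = -116*¾ = -87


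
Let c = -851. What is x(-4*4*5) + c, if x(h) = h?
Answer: -931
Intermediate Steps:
x(-4*4*5) + c = -4*4*5 - 851 = -16*5 - 851 = -80 - 851 = -931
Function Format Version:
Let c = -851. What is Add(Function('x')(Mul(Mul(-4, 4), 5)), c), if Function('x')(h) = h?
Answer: -931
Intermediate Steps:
Add(Function('x')(Mul(Mul(-4, 4), 5)), c) = Add(Mul(Mul(-4, 4), 5), -851) = Add(Mul(-16, 5), -851) = Add(-80, -851) = -931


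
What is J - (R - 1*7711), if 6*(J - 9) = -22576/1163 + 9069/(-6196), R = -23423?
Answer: 1346338603241/43235688 ≈ 31140.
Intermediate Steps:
J = 238693049/43235688 (J = 9 + (-22576/1163 + 9069/(-6196))/6 = 9 + (-22576*1/1163 + 9069*(-1/6196))/6 = 9 + (-22576/1163 - 9069/6196)/6 = 9 + (⅙)*(-150428143/7205948) = 9 - 150428143/43235688 = 238693049/43235688 ≈ 5.5207)
J - (R - 1*7711) = 238693049/43235688 - (-23423 - 1*7711) = 238693049/43235688 - (-23423 - 7711) = 238693049/43235688 - 1*(-31134) = 238693049/43235688 + 31134 = 1346338603241/43235688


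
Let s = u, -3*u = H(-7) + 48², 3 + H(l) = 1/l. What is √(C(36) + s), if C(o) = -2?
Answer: 2*I*√84777/21 ≈ 27.73*I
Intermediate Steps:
H(l) = -3 + 1/l
u = -16106/21 (u = -((-3 + 1/(-7)) + 48²)/3 = -((-3 - ⅐) + 2304)/3 = -(-22/7 + 2304)/3 = -⅓*16106/7 = -16106/21 ≈ -766.95)
s = -16106/21 ≈ -766.95
√(C(36) + s) = √(-2 - 16106/21) = √(-16148/21) = 2*I*√84777/21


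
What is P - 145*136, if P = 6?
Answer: -19714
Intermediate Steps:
P - 145*136 = 6 - 145*136 = 6 - 19720 = -19714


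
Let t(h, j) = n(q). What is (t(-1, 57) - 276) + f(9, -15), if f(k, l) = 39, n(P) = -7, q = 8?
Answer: -244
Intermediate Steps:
t(h, j) = -7
(t(-1, 57) - 276) + f(9, -15) = (-7 - 276) + 39 = -283 + 39 = -244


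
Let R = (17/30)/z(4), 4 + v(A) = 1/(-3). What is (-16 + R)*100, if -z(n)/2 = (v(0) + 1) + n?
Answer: -3285/2 ≈ -1642.5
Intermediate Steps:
v(A) = -13/3 (v(A) = -4 + 1/(-3) = -4 - 1/3 = -13/3)
z(n) = 20/3 - 2*n (z(n) = -2*((-13/3 + 1) + n) = -2*(-10/3 + n) = 20/3 - 2*n)
R = -17/40 (R = (17/30)/(20/3 - 2*4) = (17*(1/30))/(20/3 - 8) = 17/(30*(-4/3)) = (17/30)*(-3/4) = -17/40 ≈ -0.42500)
(-16 + R)*100 = (-16 - 17/40)*100 = -657/40*100 = -3285/2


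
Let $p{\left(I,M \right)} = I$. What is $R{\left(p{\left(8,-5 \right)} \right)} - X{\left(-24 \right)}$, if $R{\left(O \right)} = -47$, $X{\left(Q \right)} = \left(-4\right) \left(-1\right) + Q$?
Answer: $-27$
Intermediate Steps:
$X{\left(Q \right)} = 4 + Q$
$R{\left(p{\left(8,-5 \right)} \right)} - X{\left(-24 \right)} = -47 - \left(4 - 24\right) = -47 - -20 = -47 + 20 = -27$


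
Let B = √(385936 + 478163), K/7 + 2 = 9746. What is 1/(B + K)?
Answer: 22736/1550489055 - √96011/1550489055 ≈ 1.4464e-5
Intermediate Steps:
K = 68208 (K = -14 + 7*9746 = -14 + 68222 = 68208)
B = 3*√96011 (B = √864099 = 3*√96011 ≈ 929.57)
1/(B + K) = 1/(3*√96011 + 68208) = 1/(68208 + 3*√96011)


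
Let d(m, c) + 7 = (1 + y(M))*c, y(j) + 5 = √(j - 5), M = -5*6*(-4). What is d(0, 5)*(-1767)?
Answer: 47709 - 8835*√115 ≈ -47036.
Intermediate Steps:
M = 120 (M = -30*(-4) = 120)
y(j) = -5 + √(-5 + j) (y(j) = -5 + √(j - 5) = -5 + √(-5 + j))
d(m, c) = -7 + c*(-4 + √115) (d(m, c) = -7 + (1 + (-5 + √(-5 + 120)))*c = -7 + (1 + (-5 + √115))*c = -7 + (-4 + √115)*c = -7 + c*(-4 + √115))
d(0, 5)*(-1767) = (-7 + 5 - 1*5*(5 - √115))*(-1767) = (-7 + 5 + (-25 + 5*√115))*(-1767) = (-27 + 5*√115)*(-1767) = 47709 - 8835*√115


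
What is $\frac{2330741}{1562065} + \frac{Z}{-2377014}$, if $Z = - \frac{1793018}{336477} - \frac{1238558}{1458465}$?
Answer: $\frac{10069644595029594151133}{6748674342329339465065} \approx 1.4921$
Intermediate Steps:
$Z = - \frac{336866697504}{54526658645}$ ($Z = \left(-1793018\right) \frac{1}{336477} - \frac{1238558}{1458465} = - \frac{1793018}{336477} - \frac{1238558}{1458465} = - \frac{336866697504}{54526658645} \approx -6.178$)
$\frac{2330741}{1562065} + \frac{Z}{-2377014} = \frac{2330741}{1562065} - \frac{336866697504}{54526658645 \left(-2377014\right)} = 2330741 \cdot \frac{1}{1562065} - - \frac{56144449584}{21601771828731005} = \frac{2330741}{1562065} + \frac{56144449584}{21601771828731005} = \frac{10069644595029594151133}{6748674342329339465065}$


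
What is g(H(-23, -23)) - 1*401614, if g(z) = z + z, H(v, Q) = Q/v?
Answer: -401612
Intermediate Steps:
g(z) = 2*z
g(H(-23, -23)) - 1*401614 = 2*(-23/(-23)) - 1*401614 = 2*(-23*(-1/23)) - 401614 = 2*1 - 401614 = 2 - 401614 = -401612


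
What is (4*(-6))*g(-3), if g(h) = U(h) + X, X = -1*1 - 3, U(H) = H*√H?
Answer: 96 + 72*I*√3 ≈ 96.0 + 124.71*I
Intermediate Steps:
U(H) = H^(3/2)
X = -4 (X = -1 - 3 = -4)
g(h) = -4 + h^(3/2) (g(h) = h^(3/2) - 4 = -4 + h^(3/2))
(4*(-6))*g(-3) = (4*(-6))*(-4 + (-3)^(3/2)) = -24*(-4 - 3*I*√3) = 96 + 72*I*√3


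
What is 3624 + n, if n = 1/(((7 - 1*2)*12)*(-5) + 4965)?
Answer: 16905961/4665 ≈ 3624.0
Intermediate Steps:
n = 1/4665 (n = 1/(((7 - 2)*12)*(-5) + 4965) = 1/((5*12)*(-5) + 4965) = 1/(60*(-5) + 4965) = 1/(-300 + 4965) = 1/4665 ≈ 0.00021436)
3624 + n = 3624 + 1/4665 = 16905961/4665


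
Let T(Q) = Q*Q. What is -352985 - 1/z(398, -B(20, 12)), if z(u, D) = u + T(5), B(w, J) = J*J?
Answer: -149312656/423 ≈ -3.5299e+5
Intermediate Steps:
T(Q) = Q²
B(w, J) = J²
z(u, D) = 25 + u (z(u, D) = u + 5² = u + 25 = 25 + u)
-352985 - 1/z(398, -B(20, 12)) = -352985 - 1/(25 + 398) = -352985 - 1/423 = -149312656/423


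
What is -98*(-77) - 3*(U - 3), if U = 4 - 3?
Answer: 7552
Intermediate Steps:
U = 1
-98*(-77) - 3*(U - 3) = -98*(-77) - 3*(1 - 3) = 7546 - 3*(-2) = 7546 + 6 = 7552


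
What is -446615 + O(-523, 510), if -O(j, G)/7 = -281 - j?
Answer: -448309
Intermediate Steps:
O(j, G) = 1967 + 7*j (O(j, G) = -7*(-281 - j) = 1967 + 7*j)
-446615 + O(-523, 510) = -446615 + (1967 + 7*(-523)) = -446615 + (1967 - 3661) = -446615 - 1694 = -448309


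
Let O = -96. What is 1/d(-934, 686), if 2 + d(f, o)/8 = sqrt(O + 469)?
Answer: 1/1476 + sqrt(373)/2952 ≈ 0.0072199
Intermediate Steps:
d(f, o) = -16 + 8*sqrt(373) (d(f, o) = -16 + 8*sqrt(-96 + 469) = -16 + 8*sqrt(373))
1/d(-934, 686) = 1/(-16 + 8*sqrt(373))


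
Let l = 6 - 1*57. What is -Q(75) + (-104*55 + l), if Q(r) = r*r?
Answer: -11396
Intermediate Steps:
l = -51 (l = 6 - 57 = -51)
Q(r) = r**2
-Q(75) + (-104*55 + l) = -1*75**2 + (-104*55 - 51) = -1*5625 + (-5720 - 51) = -5625 - 5771 = -11396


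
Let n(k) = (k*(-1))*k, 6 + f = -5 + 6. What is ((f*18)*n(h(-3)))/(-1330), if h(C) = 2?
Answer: -36/133 ≈ -0.27068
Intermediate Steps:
f = -5 (f = -6 + (-5 + 6) = -6 + 1 = -5)
n(k) = -k**2 (n(k) = (-k)*k = -k**2)
((f*18)*n(h(-3)))/(-1330) = ((-5*18)*(-1*2**2))/(-1330) = -(-90)*4*(-1/1330) = -90*(-4)*(-1/1330) = 360*(-1/1330) = -36/133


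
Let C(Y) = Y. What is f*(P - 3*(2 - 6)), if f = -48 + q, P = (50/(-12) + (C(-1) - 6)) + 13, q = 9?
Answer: -1079/2 ≈ -539.50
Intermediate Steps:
P = 11/6 (P = (50/(-12) + (-1 - 6)) + 13 = (50*(-1/12) - 7) + 13 = (-25/6 - 7) + 13 = -67/6 + 13 = 11/6 ≈ 1.8333)
f = -39 (f = -48 + 9 = -39)
f*(P - 3*(2 - 6)) = -39*(11/6 - 3*(2 - 6)) = -39*(11/6 - 3*(-4)) = -39*(11/6 + 12) = -39*83/6 = -1079/2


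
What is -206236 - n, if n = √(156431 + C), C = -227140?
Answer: -206236 - I*√70709 ≈ -2.0624e+5 - 265.91*I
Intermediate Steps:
n = I*√70709 (n = √(156431 - 227140) = √(-70709) = I*√70709 ≈ 265.91*I)
-206236 - n = -206236 - I*√70709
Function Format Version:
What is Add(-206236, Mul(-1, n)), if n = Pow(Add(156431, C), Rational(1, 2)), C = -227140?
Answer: Add(-206236, Mul(-1, I, Pow(70709, Rational(1, 2)))) ≈ Add(-2.0624e+5, Mul(-265.91, I))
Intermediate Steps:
n = Mul(I, Pow(70709, Rational(1, 2))) (n = Pow(Add(156431, -227140), Rational(1, 2)) = Pow(-70709, Rational(1, 2)) = Mul(I, Pow(70709, Rational(1, 2))) ≈ Mul(265.91, I))
Add(-206236, Mul(-1, n)) = Add(-206236, Mul(-1, Mul(I, Pow(70709, Rational(1, 2))))) = Add(-206236, Mul(-1, I, Pow(70709, Rational(1, 2))))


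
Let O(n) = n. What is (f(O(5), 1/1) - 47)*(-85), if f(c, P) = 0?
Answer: 3995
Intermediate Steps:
(f(O(5), 1/1) - 47)*(-85) = (0 - 47)*(-85) = -47*(-85) = 3995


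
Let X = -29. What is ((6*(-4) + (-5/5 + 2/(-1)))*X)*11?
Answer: 8613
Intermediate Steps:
((6*(-4) + (-5/5 + 2/(-1)))*X)*11 = ((6*(-4) + (-5/5 + 2/(-1)))*(-29))*11 = ((-24 + (-5*⅕ + 2*(-1)))*(-29))*11 = ((-24 + (-1 - 2))*(-29))*11 = ((-24 - 3)*(-29))*11 = -27*(-29)*11 = 783*11 = 8613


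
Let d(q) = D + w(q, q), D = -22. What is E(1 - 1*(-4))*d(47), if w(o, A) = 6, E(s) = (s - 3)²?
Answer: -64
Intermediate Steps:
E(s) = (-3 + s)²
d(q) = -16 (d(q) = -22 + 6 = -16)
E(1 - 1*(-4))*d(47) = (-3 + (1 - 1*(-4)))²*(-16) = (-3 + (1 + 4))²*(-16) = (-3 + 5)²*(-16) = 2²*(-16) = 4*(-16) = -64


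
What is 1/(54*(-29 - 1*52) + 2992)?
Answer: -1/1382 ≈ -0.00072359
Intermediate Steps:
1/(54*(-29 - 1*52) + 2992) = 1/(54*(-29 - 52) + 2992) = 1/(54*(-81) + 2992) = 1/(-4374 + 2992) = 1/(-1382) = -1/1382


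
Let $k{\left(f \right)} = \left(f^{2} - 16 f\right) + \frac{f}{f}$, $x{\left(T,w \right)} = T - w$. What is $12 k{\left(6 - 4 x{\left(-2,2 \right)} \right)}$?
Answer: $1596$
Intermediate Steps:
$k{\left(f \right)} = 1 + f^{2} - 16 f$ ($k{\left(f \right)} = \left(f^{2} - 16 f\right) + 1 = 1 + f^{2} - 16 f$)
$12 k{\left(6 - 4 x{\left(-2,2 \right)} \right)} = 12 \left(1 + \left(6 - 4 \left(-2 - 2\right)\right)^{2} - 16 \left(6 - 4 \left(-2 - 2\right)\right)\right) = 12 \left(1 + \left(6 - -16\right)^{2} - 16 \left(6 - -16\right)\right) = 12 \left(1 + \left(6 + 16\right)^{2} - 16 \left(6 + 16\right)\right) = 12 \left(1 + 22^{2} - 352\right) = 12 \left(1 + 484 - 352\right) = 12 \cdot 133 = 1596$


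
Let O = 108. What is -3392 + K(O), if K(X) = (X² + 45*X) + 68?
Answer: 13200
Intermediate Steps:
K(X) = 68 + X² + 45*X
-3392 + K(O) = -3392 + (68 + 108² + 45*108) = -3392 + (68 + 11664 + 4860) = -3392 + 16592 = 13200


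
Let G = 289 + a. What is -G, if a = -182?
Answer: -107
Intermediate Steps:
G = 107 (G = 289 - 182 = 107)
-G = -1*107 = -107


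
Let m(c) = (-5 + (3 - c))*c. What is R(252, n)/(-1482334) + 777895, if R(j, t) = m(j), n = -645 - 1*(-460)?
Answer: 82364305067/105881 ≈ 7.7790e+5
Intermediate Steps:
m(c) = c*(-2 - c) (m(c) = (-2 - c)*c = c*(-2 - c))
n = -185 (n = -645 + 460 = -185)
R(j, t) = -j*(2 + j)
R(252, n)/(-1482334) + 777895 = -1*252*(2 + 252)/(-1482334) + 777895 = -1*252*254*(-1/1482334) + 777895 = -64008*(-1/1482334) + 777895 = 4572/105881 + 777895 = 82364305067/105881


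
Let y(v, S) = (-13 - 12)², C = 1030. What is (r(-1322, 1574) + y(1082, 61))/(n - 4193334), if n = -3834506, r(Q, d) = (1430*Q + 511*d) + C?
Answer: 1084491/8027840 ≈ 0.13509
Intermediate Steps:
y(v, S) = 625 (y(v, S) = (-25)² = 625)
r(Q, d) = 1030 + 511*d + 1430*Q (r(Q, d) = (1430*Q + 511*d) + 1030 = (511*d + 1430*Q) + 1030 = 1030 + 511*d + 1430*Q)
(r(-1322, 1574) + y(1082, 61))/(n - 4193334) = ((1030 + 511*1574 + 1430*(-1322)) + 625)/(-3834506 - 4193334) = ((1030 + 804314 - 1890460) + 625)/(-8027840) = (-1085116 + 625)*(-1/8027840) = -1084491*(-1/8027840) = 1084491/8027840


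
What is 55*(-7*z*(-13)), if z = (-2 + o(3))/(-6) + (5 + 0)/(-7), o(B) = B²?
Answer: -56485/6 ≈ -9414.2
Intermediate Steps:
z = -79/42 (z = (-2 + 3²)/(-6) + (5 + 0)/(-7) = (-2 + 9)*(-⅙) + 5*(-⅐) = 7*(-⅙) - 5/7 = -7/6 - 5/7 = -79/42 ≈ -1.8810)
55*(-7*z*(-13)) = 55*(-7*(-79/42)*(-13)) = 55*((79/6)*(-13)) = 55*(-1027/6) = -56485/6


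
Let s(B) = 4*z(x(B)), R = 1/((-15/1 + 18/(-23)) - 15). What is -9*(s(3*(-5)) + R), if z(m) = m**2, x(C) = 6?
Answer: -305787/236 ≈ -1295.7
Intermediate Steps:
R = -23/708 (R = 1/((-15*1 + 18*(-1/23)) - 15) = 1/((-15 - 18/23) - 15) = 1/(-363/23 - 15) = 1/(-708/23) = -23/708 ≈ -0.032486)
s(B) = 144 (s(B) = 4*6**2 = 4*36 = 144)
-9*(s(3*(-5)) + R) = -9*(144 - 23/708) = -9*101929/708 = -305787/236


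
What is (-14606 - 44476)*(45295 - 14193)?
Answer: -1837568364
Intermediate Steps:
(-14606 - 44476)*(45295 - 14193) = -59082*31102 = -1837568364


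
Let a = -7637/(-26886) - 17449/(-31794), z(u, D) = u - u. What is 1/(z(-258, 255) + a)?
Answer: 71234457/59328716 ≈ 1.2007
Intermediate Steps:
z(u, D) = 0
a = 59328716/71234457 (a = -7637*(-1/26886) - 17449*(-1/31794) = 7637/26886 + 17449/31794 = 59328716/71234457 ≈ 0.83287)
1/(z(-258, 255) + a) = 1/(0 + 59328716/71234457) = 1/(59328716/71234457) = 71234457/59328716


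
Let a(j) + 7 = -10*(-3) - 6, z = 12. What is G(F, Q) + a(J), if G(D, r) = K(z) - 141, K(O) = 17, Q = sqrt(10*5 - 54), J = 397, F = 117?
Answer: -107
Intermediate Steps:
Q = 2*I (Q = sqrt(50 - 54) = sqrt(-4) = 2*I ≈ 2.0*I)
a(j) = 17 (a(j) = -7 + (-10*(-3) - 6) = -7 + (30 - 6) = -7 + 24 = 17)
G(D, r) = -124 (G(D, r) = 17 - 141 = -124)
G(F, Q) + a(J) = -124 + 17 = -107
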